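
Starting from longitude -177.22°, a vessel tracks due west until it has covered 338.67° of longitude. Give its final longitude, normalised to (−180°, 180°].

-155.89°

Start at -177.22°; shift −338.67° → -515.89°.
-515.89° lies outside (−180°, 180°]; add 360° → -155.89°.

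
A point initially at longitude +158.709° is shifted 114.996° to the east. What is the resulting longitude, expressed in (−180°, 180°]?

-86.295°

Start at +158.709°; shift +114.996° → +273.705°.
+273.705° lies outside (−180°, 180°]; subtract 360° → -86.295°.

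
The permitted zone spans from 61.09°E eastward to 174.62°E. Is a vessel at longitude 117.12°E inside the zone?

Yes

Band width going east from +61.09° to +174.62°: ((174.62 − 61.09) mod 360) = 113.53°.
Offset of +117.12° east of the west edge: ((117.12 − 61.09) mod 360) = 56.03°.
56.03° ≤ 113.53° ⇒ inside.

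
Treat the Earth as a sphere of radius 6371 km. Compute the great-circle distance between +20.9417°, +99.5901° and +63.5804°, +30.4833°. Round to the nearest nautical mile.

3727 nmi

Δλ = 30.4833 − 99.5901 = -69.1068°.
Δφ = 63.5804 − 20.9417 = 42.6387°.
a = sin²(Δφ/2) + cos φ₁ · cos φ₂ · sin²(Δλ/2) = 0.265857.
c = 2·atan2(√a, √(1−a)) = 1.08345 rad → d = 6371·c ≈ 6902.64 km ≈ 3727.13 nmi.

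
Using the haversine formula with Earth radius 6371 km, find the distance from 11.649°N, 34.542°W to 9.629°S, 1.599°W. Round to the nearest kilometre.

4342 km

Δλ = -1.599 − -34.542 = 32.943°.
Δφ = -9.629 − 11.649 = -21.278°.
a = sin²(Δφ/2) + cos φ₁ · cos φ₂ · sin²(Δλ/2) = 0.111714.
c = 2·atan2(√a, √(1−a)) = 0.68159 rad → d = 6371·c ≈ 4342.40 km.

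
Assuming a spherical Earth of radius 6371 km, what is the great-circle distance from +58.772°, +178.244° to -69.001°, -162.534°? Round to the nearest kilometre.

Δλ = -162.534 − 178.244 = -340.778°; wrapped into (−180°, 180°]: 19.222°.
Δφ = -69.001 − 58.772 = -127.773°.
a = sin²(Δφ/2) + cos φ₁ · cos φ₂ · sin²(Δλ/2) = 0.811446.
c = 2·atan2(√a, √(1−a)) = 2.24323 rad → d = 6371·c ≈ 14291.62 km.

14292 km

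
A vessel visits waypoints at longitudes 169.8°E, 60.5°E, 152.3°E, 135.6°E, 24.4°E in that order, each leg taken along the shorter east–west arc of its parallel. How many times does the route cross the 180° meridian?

Leg 1: +169.8° → +60.5°, shortest Δλ = -109.3° (west) — does not cross 180°.
Leg 2: +60.5° → +152.3°, shortest Δλ = 91.8° (east) — does not cross 180°.
Leg 3: +152.3° → +135.6°, shortest Δλ = -16.7° (west) — does not cross 180°.
Leg 4: +135.6° → +24.4°, shortest Δλ = -111.2° (west) — does not cross 180°.
Total crossings: 0.

0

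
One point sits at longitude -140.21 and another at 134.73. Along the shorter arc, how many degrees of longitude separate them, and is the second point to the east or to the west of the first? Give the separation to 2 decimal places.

Raw difference: 134.73 − -140.21 = 274.94°.
Normalise into (−180°, 180°]: 274.94° − 360° = -85.06°.
Negative ⇒ the second point lies to the west; separation 85.06°.

85.06° west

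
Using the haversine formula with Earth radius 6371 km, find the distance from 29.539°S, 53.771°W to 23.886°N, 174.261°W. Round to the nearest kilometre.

14133 km

Δλ = -174.261 − -53.771 = -120.490°.
Δφ = 23.886 − -29.539 = 53.425°.
a = sin²(Δφ/2) + cos φ₁ · cos φ₂ · sin²(Δλ/2) = 0.801631.
c = 2·atan2(√a, √(1−a)) = 2.21838 rad → d = 6371·c ≈ 14133.30 km.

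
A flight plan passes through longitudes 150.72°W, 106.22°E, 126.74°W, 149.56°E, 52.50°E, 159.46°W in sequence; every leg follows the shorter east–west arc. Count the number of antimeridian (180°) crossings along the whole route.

Leg 1: -150.72° → +106.22°, shortest Δλ = -103.06° (west) — crosses 180°.
Leg 2: +106.22° → -126.74°, shortest Δλ = 127.04° (east) — crosses 180°.
Leg 3: -126.74° → +149.56°, shortest Δλ = -83.7° (west) — crosses 180°.
Leg 4: +149.56° → +52.50°, shortest Δλ = -97.06° (west) — does not cross 180°.
Leg 5: +52.50° → -159.46°, shortest Δλ = 148.04° (east) — crosses 180°.
Total crossings: 4.

4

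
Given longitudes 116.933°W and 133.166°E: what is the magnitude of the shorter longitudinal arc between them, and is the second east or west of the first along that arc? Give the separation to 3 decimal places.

109.901° west

Raw difference: 133.166 − -116.933 = 250.099°.
Normalise into (−180°, 180°]: 250.099° − 360° = -109.901°.
Negative ⇒ the second point lies to the west; separation 109.901°.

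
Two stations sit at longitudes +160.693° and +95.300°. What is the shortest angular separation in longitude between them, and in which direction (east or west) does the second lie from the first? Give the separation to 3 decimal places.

65.393° west

Raw difference: 95.300 − 160.693 = -65.393°.
Normalise into (−180°, 180°]: -65.393° stays -65.393°.
Negative ⇒ the second point lies to the west; separation 65.393°.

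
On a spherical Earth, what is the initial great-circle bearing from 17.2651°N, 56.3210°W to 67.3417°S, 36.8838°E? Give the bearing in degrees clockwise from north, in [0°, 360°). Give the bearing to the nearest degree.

Δλ = 36.8838 − -56.3210 = 93.2048°.
θ = atan2( sin Δλ · cos φ₂ , cos φ₁ · sin φ₂ − sin φ₁ · cos φ₂ · cos Δλ )
  = atan2(0.38463, -0.87485) = 156.267° → normalised to [0°, 360°): 156.267°.

156°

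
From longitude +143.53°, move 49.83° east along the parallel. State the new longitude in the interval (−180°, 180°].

-166.64°

Start at +143.53°; shift +49.83° → +193.36°.
+193.36° lies outside (−180°, 180°]; subtract 360° → -166.64°.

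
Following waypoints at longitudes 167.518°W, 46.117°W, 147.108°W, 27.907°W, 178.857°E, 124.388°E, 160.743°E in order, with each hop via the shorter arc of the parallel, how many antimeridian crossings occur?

1

Leg 1: -167.518° → -46.117°, shortest Δλ = 121.401° (east) — does not cross 180°.
Leg 2: -46.117° → -147.108°, shortest Δλ = -100.991° (west) — does not cross 180°.
Leg 3: -147.108° → -27.907°, shortest Δλ = 119.201° (east) — does not cross 180°.
Leg 4: -27.907° → +178.857°, shortest Δλ = -153.236° (west) — crosses 180°.
Leg 5: +178.857° → +124.388°, shortest Δλ = -54.469° (west) — does not cross 180°.
Leg 6: +124.388° → +160.743°, shortest Δλ = 36.355° (east) — does not cross 180°.
Total crossings: 1.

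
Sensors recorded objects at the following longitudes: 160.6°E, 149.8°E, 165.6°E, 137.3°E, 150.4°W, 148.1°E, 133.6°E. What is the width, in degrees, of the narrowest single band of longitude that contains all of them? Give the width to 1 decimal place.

Sort the longitudes: -150.4°, +133.6°, +137.3°, +148.1°, +149.8°, +160.6°, +165.6°.
Eastward gaps between consecutive values (wrapping around): 284.0°, 3.7°, 10.8°, 1.7°, 10.8°, 5.0°, 44.0°.
Largest gap = 284.0° ⇒ minimal covering band is its complement: 360° − 284.0° = 76.0°.
Band runs from +133.6° eastward to -150.4°, crossing the antimeridian.

76.0°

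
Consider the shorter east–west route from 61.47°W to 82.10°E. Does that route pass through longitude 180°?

No

Signed shortest Δλ = ((82.10 − -61.47 + 180) mod 360) − 180 = 143.57°.
Going east by 143.57° from -61.47° reaches +82.10° without touching 180°.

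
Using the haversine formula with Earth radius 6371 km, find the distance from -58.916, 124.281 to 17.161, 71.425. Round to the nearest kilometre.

9720 km

Δλ = 71.425 − 124.281 = -52.856°.
Δφ = 17.161 − -58.916 = 76.077°.
a = sin²(Δφ/2) + cos φ₁ · cos φ₂ · sin²(Δλ/2) = 0.477411.
c = 2·atan2(√a, √(1−a)) = 1.52560 rad → d = 6371·c ≈ 9719.61 km.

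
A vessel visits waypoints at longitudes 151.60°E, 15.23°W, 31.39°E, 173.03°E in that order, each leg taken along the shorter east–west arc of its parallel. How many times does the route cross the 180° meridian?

Leg 1: +151.60° → -15.23°, shortest Δλ = -166.83° (west) — does not cross 180°.
Leg 2: -15.23° → +31.39°, shortest Δλ = 46.62° (east) — does not cross 180°.
Leg 3: +31.39° → +173.03°, shortest Δλ = 141.64° (east) — does not cross 180°.
Total crossings: 0.

0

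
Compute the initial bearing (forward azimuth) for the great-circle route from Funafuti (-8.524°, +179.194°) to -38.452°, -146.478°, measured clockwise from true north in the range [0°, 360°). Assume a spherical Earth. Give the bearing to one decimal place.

139.6°

Δλ = -146.478 − 179.194 = -325.672°; wrapped into (−180°, 180°]: 34.328°.
θ = atan2( sin Δλ · cos φ₂ , cos φ₁ · sin φ₂ − sin φ₁ · cos φ₂ · cos Δλ )
  = atan2(0.44163, -0.51913) = 139.612° → normalised to [0°, 360°): 139.612°.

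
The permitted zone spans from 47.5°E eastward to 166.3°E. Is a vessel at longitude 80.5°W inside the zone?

Band width going east from +47.5° to +166.3°: ((166.3 − 47.5) mod 360) = 118.8°.
Offset of -80.5° east of the west edge: ((-80.5 − 47.5) mod 360) = 232.0°.
232.0° > 118.8° ⇒ outside.

No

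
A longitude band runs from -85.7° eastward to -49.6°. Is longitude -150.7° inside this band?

No

Band width going east from -85.7° to -49.6°: ((-49.6 − -85.7) mod 360) = 36.1°.
Offset of -150.7° east of the west edge: ((-150.7 − -85.7) mod 360) = 295.0°.
295.0° > 36.1° ⇒ outside.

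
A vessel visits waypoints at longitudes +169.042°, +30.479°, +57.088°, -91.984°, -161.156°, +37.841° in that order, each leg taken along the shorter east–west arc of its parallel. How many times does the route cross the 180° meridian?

1

Leg 1: +169.042° → +30.479°, shortest Δλ = -138.563° (west) — does not cross 180°.
Leg 2: +30.479° → +57.088°, shortest Δλ = 26.609° (east) — does not cross 180°.
Leg 3: +57.088° → -91.984°, shortest Δλ = -149.072° (west) — does not cross 180°.
Leg 4: -91.984° → -161.156°, shortest Δλ = -69.172° (west) — does not cross 180°.
Leg 5: -161.156° → +37.841°, shortest Δλ = -161.003° (west) — crosses 180°.
Total crossings: 1.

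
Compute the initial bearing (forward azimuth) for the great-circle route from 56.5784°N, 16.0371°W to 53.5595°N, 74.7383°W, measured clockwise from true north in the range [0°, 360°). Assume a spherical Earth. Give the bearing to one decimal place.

290.1°

Δλ = -74.7383 − -16.0371 = -58.7012°.
θ = atan2( sin Δλ · cos φ₂ , cos φ₁ · sin φ₂ − sin φ₁ · cos φ₂ · cos Δλ )
  = atan2(-0.50754, 0.18555) = -69.918° → normalised to [0°, 360°): 290.082°.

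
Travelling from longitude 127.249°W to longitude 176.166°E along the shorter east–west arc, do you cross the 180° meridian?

Yes

Naïve |176.166 − -127.249| = 303.415° > 180°, so the shorter arc goes the other way round — across 180°.
Signed shortest Δλ = ((176.166 − -127.249 + 180) mod 360) − 180 = -56.585°.
Going west by 56.585° from -127.249° passes through 180° before reaching +176.166°.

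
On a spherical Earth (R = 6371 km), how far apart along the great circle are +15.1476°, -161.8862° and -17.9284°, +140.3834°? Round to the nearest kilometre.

Δλ = 140.3834 − -161.8862 = 302.2696°; wrapped into (−180°, 180°]: -57.7304°.
Δφ = -17.9284 − 15.1476 = -33.0760°.
a = sin²(Δφ/2) + cos φ₁ · cos φ₂ · sin²(Δλ/2) = 0.295054.
c = 2·atan2(√a, √(1−a)) = 1.14846 rad → d = 6371·c ≈ 7316.85 km.

7317 km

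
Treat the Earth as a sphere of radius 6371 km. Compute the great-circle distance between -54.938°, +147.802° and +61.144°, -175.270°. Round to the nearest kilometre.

Δλ = -175.270 − 147.802 = -323.072°; wrapped into (−180°, 180°]: 36.928°.
Δφ = 61.144 − -54.938 = 116.082°.
a = sin²(Δφ/2) + cos φ₁ · cos φ₂ · sin²(Δλ/2) = 0.747637.
c = 2·atan2(√a, √(1−a)) = 2.08895 rad → d = 6371·c ≈ 13308.68 km.

13309 km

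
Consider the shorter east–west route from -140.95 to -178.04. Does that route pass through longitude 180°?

Signed shortest Δλ = ((-178.04 − -140.95 + 180) mod 360) − 180 = -37.09°.
Going west by 37.09° from -140.95° reaches -178.04° without touching 180°.

No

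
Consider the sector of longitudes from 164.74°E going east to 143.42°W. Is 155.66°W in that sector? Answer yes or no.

Yes

Band width going east from +164.74° to -143.42°: ((-143.42 − 164.74) mod 360) = 51.84°.
Offset of -155.66° east of the west edge: ((-155.66 − 164.74) mod 360) = 39.60°.
39.60° ≤ 51.84° ⇒ inside.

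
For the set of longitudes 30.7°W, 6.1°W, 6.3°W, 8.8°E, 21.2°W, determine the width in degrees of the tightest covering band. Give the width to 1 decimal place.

Sort the longitudes: -30.7°, -21.2°, -6.3°, -6.1°, +8.8°.
Eastward gaps between consecutive values (wrapping around): 9.5°, 14.9°, 0.2°, 14.9°, 320.5°.
Largest gap = 320.5° ⇒ minimal covering band is its complement: 360° − 320.5° = 39.5°.
Band runs from -30.7° eastward to +8.8°.

39.5°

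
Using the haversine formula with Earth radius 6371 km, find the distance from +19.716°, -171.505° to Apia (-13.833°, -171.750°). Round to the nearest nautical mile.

2014 nmi

Δλ = -171.750 − -171.505 = -0.245°.
Δφ = -13.833 − 19.716 = -33.549°.
a = sin²(Δφ/2) + cos φ₁ · cos φ₂ · sin²(Δλ/2) = 0.083297.
c = 2·atan2(√a, √(1−a)) = 0.58556 rad → d = 6371·c ≈ 3730.57 km ≈ 2014.35 nmi.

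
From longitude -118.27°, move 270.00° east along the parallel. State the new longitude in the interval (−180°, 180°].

Start at -118.27°; shift +270.00° → +151.73°.
+151.73° already lies in (−180°, 180°].

+151.73°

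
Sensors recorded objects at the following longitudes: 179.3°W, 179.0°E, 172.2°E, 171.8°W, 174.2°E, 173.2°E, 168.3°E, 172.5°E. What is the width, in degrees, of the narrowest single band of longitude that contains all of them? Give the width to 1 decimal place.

19.9°

Sort the longitudes: -179.3°, -171.8°, +168.3°, +172.2°, +172.5°, +173.2°, +174.2°, +179.0°.
Eastward gaps between consecutive values (wrapping around): 7.5°, 340.1°, 3.9°, 0.3°, 0.7°, 1.0°, 4.8°, 1.7°.
Largest gap = 340.1° ⇒ minimal covering band is its complement: 360° − 340.1° = 19.9°.
Band runs from +168.3° eastward to -171.8°, crossing the antimeridian.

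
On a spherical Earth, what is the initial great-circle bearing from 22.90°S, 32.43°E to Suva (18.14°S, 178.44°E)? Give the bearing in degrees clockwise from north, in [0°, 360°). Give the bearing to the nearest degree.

Δλ = 178.44 − 32.43 = 146.01°.
θ = atan2( sin Δλ · cos φ₂ , cos φ₁ · sin φ₂ − sin φ₁ · cos φ₂ · cos Δλ )
  = atan2(0.53126, -0.59340) = 138.162° → normalised to [0°, 360°): 138.162°.

138°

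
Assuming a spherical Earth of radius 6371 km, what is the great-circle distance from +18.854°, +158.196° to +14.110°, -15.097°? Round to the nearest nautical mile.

Δλ = -15.097 − 158.196 = -173.293°.
Δφ = 14.110 − 18.854 = -4.744°.
a = sin²(Δφ/2) + cos φ₁ · cos φ₂ · sin²(Δλ/2) = 0.916366.
c = 2·atan2(√a, √(1−a)) = 2.55482 rad → d = 6371·c ≈ 16276.75 km ≈ 8788.74 nmi.

8789 nmi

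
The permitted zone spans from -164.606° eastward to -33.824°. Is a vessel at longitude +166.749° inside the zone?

No

Band width going east from -164.606° to -33.824°: ((-33.824 − -164.606) mod 360) = 130.782°.
Offset of +166.749° east of the west edge: ((166.749 − -164.606) mod 360) = 331.355°.
331.355° > 130.782° ⇒ outside.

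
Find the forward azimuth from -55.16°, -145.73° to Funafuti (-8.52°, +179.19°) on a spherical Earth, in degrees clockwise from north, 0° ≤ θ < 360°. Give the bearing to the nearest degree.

Δλ = 179.19 − -145.73 = 324.92°; wrapped into (−180°, 180°]: -35.08°.
θ = atan2( sin Δλ · cos φ₂ , cos φ₁ · sin φ₂ − sin φ₁ · cos φ₂ · cos Δλ )
  = atan2(-0.56838, 0.57961) = -44.439° → normalised to [0°, 360°): 315.561°.

316°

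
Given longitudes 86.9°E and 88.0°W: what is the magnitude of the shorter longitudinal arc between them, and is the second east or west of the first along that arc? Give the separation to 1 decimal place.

174.9° west

Raw difference: -88.0 − 86.9 = -174.9°.
Normalise into (−180°, 180°]: -174.9° stays -174.9°.
Negative ⇒ the second point lies to the west; separation 174.9°.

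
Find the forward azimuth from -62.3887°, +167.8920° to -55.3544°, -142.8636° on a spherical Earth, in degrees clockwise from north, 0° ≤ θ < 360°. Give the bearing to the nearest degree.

Δλ = -142.8636 − 167.8920 = -310.7556°; wrapped into (−180°, 180°]: 49.2444°.
θ = atan2( sin Δλ · cos φ₂ , cos φ₁ · sin φ₂ − sin φ₁ · cos φ₂ · cos Δλ )
  = atan2(0.43064, -0.05242) = 96.941° → normalised to [0°, 360°): 96.941°.

97°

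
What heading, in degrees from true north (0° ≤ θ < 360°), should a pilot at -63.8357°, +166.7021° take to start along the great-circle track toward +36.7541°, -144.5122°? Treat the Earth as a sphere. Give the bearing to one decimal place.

Δλ = -144.5122 − 166.7021 = -311.2143°; wrapped into (−180°, 180°]: 48.7857°.
θ = atan2( sin Δλ · cos φ₂ , cos φ₁ · sin φ₂ − sin φ₁ · cos φ₂ · cos Δλ )
  = atan2(0.60271, 0.73766) = 39.251° → normalised to [0°, 360°): 39.251°.

39.3°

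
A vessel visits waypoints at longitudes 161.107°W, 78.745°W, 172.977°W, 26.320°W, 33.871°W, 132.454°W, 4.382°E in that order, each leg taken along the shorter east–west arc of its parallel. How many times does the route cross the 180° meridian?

0

Leg 1: -161.107° → -78.745°, shortest Δλ = 82.362° (east) — does not cross 180°.
Leg 2: -78.745° → -172.977°, shortest Δλ = -94.232° (west) — does not cross 180°.
Leg 3: -172.977° → -26.320°, shortest Δλ = 146.657° (east) — does not cross 180°.
Leg 4: -26.320° → -33.871°, shortest Δλ = -7.551° (west) — does not cross 180°.
Leg 5: -33.871° → -132.454°, shortest Δλ = -98.583° (west) — does not cross 180°.
Leg 6: -132.454° → +4.382°, shortest Δλ = 136.836° (east) — does not cross 180°.
Total crossings: 0.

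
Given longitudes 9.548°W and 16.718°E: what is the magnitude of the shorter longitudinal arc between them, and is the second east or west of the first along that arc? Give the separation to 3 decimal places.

26.266° east

Raw difference: 16.718 − -9.548 = 26.266°.
Normalise into (−180°, 180°]: 26.266° stays 26.266°.
Positive ⇒ the second point lies to the east; separation 26.266°.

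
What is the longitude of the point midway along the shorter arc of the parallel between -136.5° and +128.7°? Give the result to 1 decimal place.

Signed shortest Δλ from -136.5° to +128.7° is -94.8°.
Midpoint longitude = -136.5° + (-94.8°)/2 = -136.5° − 47.4° = -183.9°.
Normalise into (−180°, 180°]: +176.1°.
(The naïve average (-136.5 + +128.7)/2 = -3.9° is on the wrong side of the globe.)

+176.1°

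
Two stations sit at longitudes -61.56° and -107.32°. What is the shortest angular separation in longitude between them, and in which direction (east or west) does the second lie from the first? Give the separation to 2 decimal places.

45.76° west

Raw difference: -107.32 − -61.56 = -45.76°.
Normalise into (−180°, 180°]: -45.76° stays -45.76°.
Negative ⇒ the second point lies to the west; separation 45.76°.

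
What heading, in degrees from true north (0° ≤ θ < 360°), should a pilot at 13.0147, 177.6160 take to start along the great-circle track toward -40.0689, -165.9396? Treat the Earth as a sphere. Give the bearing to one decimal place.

Δλ = -165.9396 − 177.6160 = -343.5556°; wrapped into (−180°, 180°]: 16.4444°.
θ = atan2( sin Δλ · cos φ₂ , cos φ₁ · sin φ₂ − sin φ₁ · cos φ₂ · cos Δλ )
  = atan2(0.21664, -0.79246) = 164.711° → normalised to [0°, 360°): 164.711°.

164.7°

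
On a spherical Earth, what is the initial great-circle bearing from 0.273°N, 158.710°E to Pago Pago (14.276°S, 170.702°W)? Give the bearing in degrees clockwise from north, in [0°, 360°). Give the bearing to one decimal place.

116.9°

Δλ = -170.702 − 158.710 = -329.412°; wrapped into (−180°, 180°]: 30.588°.
θ = atan2( sin Δλ · cos φ₂ , cos φ₁ · sin φ₂ − sin φ₁ · cos φ₂ · cos Δλ )
  = atan2(0.49315, -0.25057) = 116.935° → normalised to [0°, 360°): 116.935°.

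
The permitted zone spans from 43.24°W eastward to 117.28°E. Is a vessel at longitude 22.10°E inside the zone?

Band width going east from -43.24° to +117.28°: ((117.28 − -43.24) mod 360) = 160.52°.
Offset of +22.10° east of the west edge: ((22.10 − -43.24) mod 360) = 65.34°.
65.34° ≤ 160.52° ⇒ inside.

Yes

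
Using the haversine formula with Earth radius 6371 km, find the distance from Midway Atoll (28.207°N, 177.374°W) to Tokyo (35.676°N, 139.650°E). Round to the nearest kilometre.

Δλ = 139.650 − -177.374 = 317.024°; wrapped into (−180°, 180°]: -42.976°.
Δφ = 35.676 − 28.207 = 7.469°.
a = sin²(Δφ/2) + cos φ₁ · cos φ₂ · sin²(Δλ/2) = 0.100297.
c = 2·atan2(√a, √(1−a)) = 0.64449 rad → d = 6371·c ≈ 4106.04 km.

4106 km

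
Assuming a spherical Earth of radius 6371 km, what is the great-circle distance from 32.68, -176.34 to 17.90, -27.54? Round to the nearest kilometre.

Δλ = -27.54 − -176.34 = 148.80°.
Δφ = 17.90 − 32.68 = -14.78°.
a = sin²(Δφ/2) + cos φ₁ · cos φ₂ · sin²(Δλ/2) = 0.759577.
c = 2·atan2(√a, √(1−a)) = 2.11666 rad → d = 6371·c ≈ 13485.22 km.

13485 km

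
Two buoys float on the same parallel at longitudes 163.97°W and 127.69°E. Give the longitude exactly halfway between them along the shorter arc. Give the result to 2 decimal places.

Signed shortest Δλ from -163.97° to +127.69° is -68.34°.
Midpoint longitude = -163.97° + (-68.34°)/2 = -163.97° − 34.17° = -198.14°.
Normalise into (−180°, 180°]: +161.86°.
(The naïve average (-163.97 + +127.69)/2 = -18.14° is on the wrong side of the globe.)

161.86°E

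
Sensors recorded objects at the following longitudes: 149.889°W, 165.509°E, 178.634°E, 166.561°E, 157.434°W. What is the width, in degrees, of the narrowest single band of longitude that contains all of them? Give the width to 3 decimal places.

44.602°

Sort the longitudes: -157.434°, -149.889°, +165.509°, +166.561°, +178.634°.
Eastward gaps between consecutive values (wrapping around): 7.545°, 315.398°, 1.052°, 12.073°, 23.932°.
Largest gap = 315.398° ⇒ minimal covering band is its complement: 360° − 315.398° = 44.602°.
Band runs from +165.509° eastward to -149.889°, crossing the antimeridian.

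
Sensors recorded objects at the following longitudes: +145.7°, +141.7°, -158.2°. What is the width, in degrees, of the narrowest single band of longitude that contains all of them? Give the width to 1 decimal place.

Sort the longitudes: -158.2°, +141.7°, +145.7°.
Eastward gaps between consecutive values (wrapping around): 299.9°, 4.0°, 56.1°.
Largest gap = 299.9° ⇒ minimal covering band is its complement: 360° − 299.9° = 60.1°.
Band runs from +141.7° eastward to -158.2°, crossing the antimeridian.

60.1°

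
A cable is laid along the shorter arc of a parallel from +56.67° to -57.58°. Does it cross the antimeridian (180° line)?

Signed shortest Δλ = ((-57.58 − 56.67 + 180) mod 360) − 180 = -114.25°.
Going west by 114.25° from +56.67° reaches -57.58° without touching 180°.

No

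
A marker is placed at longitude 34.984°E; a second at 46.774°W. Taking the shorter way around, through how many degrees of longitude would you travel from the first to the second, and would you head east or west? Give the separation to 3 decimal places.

Raw difference: -46.774 − 34.984 = -81.758°.
Normalise into (−180°, 180°]: -81.758° stays -81.758°.
Negative ⇒ the second point lies to the west; separation 81.758°.

81.758° west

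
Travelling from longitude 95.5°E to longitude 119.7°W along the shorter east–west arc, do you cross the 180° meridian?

Naïve |-119.7 − 95.5| = 215.2° > 180°, so the shorter arc goes the other way round — across 180°.
Signed shortest Δλ = ((-119.7 − 95.5 + 180) mod 360) − 180 = 144.8°.
Going east by 144.8° from +95.5° passes through 180° before reaching -119.7°.

Yes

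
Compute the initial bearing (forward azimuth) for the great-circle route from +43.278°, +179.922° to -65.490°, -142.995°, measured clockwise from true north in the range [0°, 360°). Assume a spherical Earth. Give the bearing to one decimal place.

Δλ = -142.995 − 179.922 = -322.917°; wrapped into (−180°, 180°]: 37.083°.
θ = atan2( sin Δλ · cos φ₂ , cos φ₁ · sin φ₂ − sin φ₁ · cos φ₂ · cos Δλ )
  = atan2(0.25014, -0.88931) = 164.290° → normalised to [0°, 360°): 164.290°.

164.3°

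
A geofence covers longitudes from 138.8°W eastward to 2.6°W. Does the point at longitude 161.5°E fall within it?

No

Band width going east from -138.8° to -2.6°: ((-2.6 − -138.8) mod 360) = 136.2°.
Offset of +161.5° east of the west edge: ((161.5 − -138.8) mod 360) = 300.3°.
300.3° > 136.2° ⇒ outside.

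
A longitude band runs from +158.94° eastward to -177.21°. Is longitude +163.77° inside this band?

Yes

Band width going east from +158.94° to -177.21°: ((-177.21 − 158.94) mod 360) = 23.85°.
Offset of +163.77° east of the west edge: ((163.77 − 158.94) mod 360) = 4.83°.
4.83° ≤ 23.85° ⇒ inside.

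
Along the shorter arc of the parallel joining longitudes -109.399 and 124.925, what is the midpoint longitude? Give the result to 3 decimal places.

Signed shortest Δλ from -109.399° to +124.925° is -125.676°.
Midpoint longitude = -109.399° + (-125.676°)/2 = -109.399° − 62.838° = -172.237°.
(The naïve average (-109.399 + +124.925)/2 = 7.763° is on the wrong side of the globe.)

-172.237°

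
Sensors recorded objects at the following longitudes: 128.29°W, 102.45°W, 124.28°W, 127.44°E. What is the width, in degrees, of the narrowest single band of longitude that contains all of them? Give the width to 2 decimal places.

130.11°

Sort the longitudes: -128.29°, -124.28°, -102.45°, +127.44°.
Eastward gaps between consecutive values (wrapping around): 4.01°, 21.83°, 229.89°, 104.27°.
Largest gap = 229.89° ⇒ minimal covering band is its complement: 360° − 229.89° = 130.11°.
Band runs from +127.44° eastward to -102.45°, crossing the antimeridian.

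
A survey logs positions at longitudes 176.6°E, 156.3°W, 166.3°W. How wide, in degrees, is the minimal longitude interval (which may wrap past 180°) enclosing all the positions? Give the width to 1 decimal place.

27.1°

Sort the longitudes: -166.3°, -156.3°, +176.6°.
Eastward gaps between consecutive values (wrapping around): 10.0°, 332.9°, 17.1°.
Largest gap = 332.9° ⇒ minimal covering band is its complement: 360° − 332.9° = 27.1°.
Band runs from +176.6° eastward to -156.3°, crossing the antimeridian.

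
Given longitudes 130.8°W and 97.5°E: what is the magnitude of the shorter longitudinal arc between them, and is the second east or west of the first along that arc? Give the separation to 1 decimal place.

Raw difference: 97.5 − -130.8 = 228.3°.
Normalise into (−180°, 180°]: 228.3° − 360° = -131.7°.
Negative ⇒ the second point lies to the west; separation 131.7°.

131.7° west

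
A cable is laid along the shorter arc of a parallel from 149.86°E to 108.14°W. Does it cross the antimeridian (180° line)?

Naïve |-108.14 − 149.86| = 258.0° > 180°, so the shorter arc goes the other way round — across 180°.
Signed shortest Δλ = ((-108.14 − 149.86 + 180) mod 360) − 180 = 102.0°.
Going east by 102.0° from +149.86° passes through 180° before reaching -108.14°.

Yes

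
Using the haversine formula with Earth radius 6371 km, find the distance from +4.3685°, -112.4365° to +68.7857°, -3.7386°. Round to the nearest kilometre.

10292 km

Δλ = -3.7386 − -112.4365 = 108.6979°.
Δφ = 68.7857 − 4.3685 = 64.4172°.
a = sin²(Δφ/2) + cos φ₁ · cos φ₂ · sin²(Δλ/2) = 0.522329.
c = 2·atan2(√a, √(1−a)) = 1.61547 rad → d = 6371·c ≈ 10292.15 km.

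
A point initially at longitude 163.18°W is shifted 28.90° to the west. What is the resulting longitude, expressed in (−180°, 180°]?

167.92°E

Start at -163.18°; shift −28.90° → -192.08°.
-192.08° lies outside (−180°, 180°]; add 360° → +167.92°.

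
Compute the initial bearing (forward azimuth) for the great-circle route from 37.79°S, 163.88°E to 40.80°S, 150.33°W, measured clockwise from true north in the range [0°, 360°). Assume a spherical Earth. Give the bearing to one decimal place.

109.6°

Δλ = -150.33 − 163.88 = -314.21°; wrapped into (−180°, 180°]: 45.79°.
θ = atan2( sin Δλ · cos φ₂ , cos φ₁ · sin φ₂ − sin φ₁ · cos φ₂ · cos Δλ )
  = atan2(0.54261, -0.19293) = 109.573° → normalised to [0°, 360°): 109.573°.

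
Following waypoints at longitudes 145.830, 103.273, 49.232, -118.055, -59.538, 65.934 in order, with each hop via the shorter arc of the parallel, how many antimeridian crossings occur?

0

Leg 1: +145.830° → +103.273°, shortest Δλ = -42.557° (west) — does not cross 180°.
Leg 2: +103.273° → +49.232°, shortest Δλ = -54.041° (west) — does not cross 180°.
Leg 3: +49.232° → -118.055°, shortest Δλ = -167.287° (west) — does not cross 180°.
Leg 4: -118.055° → -59.538°, shortest Δλ = 58.517° (east) — does not cross 180°.
Leg 5: -59.538° → +65.934°, shortest Δλ = 125.472° (east) — does not cross 180°.
Total crossings: 0.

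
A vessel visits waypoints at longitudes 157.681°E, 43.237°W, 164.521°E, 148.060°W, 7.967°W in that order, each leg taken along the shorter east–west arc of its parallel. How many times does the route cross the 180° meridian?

3

Leg 1: +157.681° → -43.237°, shortest Δλ = 159.082° (east) — crosses 180°.
Leg 2: -43.237° → +164.521°, shortest Δλ = -152.242° (west) — crosses 180°.
Leg 3: +164.521° → -148.060°, shortest Δλ = 47.419° (east) — crosses 180°.
Leg 4: -148.060° → -7.967°, shortest Δλ = 140.093° (east) — does not cross 180°.
Total crossings: 3.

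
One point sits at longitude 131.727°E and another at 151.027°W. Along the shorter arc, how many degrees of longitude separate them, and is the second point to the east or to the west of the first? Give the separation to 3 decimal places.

Raw difference: -151.027 − 131.727 = -282.754°.
Normalise into (−180°, 180°]: -282.754° + 360° = 77.246°.
Positive ⇒ the second point lies to the east; separation 77.246°.

77.246° east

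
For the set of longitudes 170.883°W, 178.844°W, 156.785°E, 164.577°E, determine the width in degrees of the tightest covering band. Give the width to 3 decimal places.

32.332°

Sort the longitudes: -178.844°, -170.883°, +156.785°, +164.577°.
Eastward gaps between consecutive values (wrapping around): 7.961°, 327.668°, 7.792°, 16.579°.
Largest gap = 327.668° ⇒ minimal covering band is its complement: 360° − 327.668° = 32.332°.
Band runs from +156.785° eastward to -170.883°, crossing the antimeridian.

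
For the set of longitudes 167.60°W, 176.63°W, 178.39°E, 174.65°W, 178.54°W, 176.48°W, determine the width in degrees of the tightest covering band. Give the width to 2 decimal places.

Sort the longitudes: -178.54°, -176.63°, -176.48°, -174.65°, -167.60°, +178.39°.
Eastward gaps between consecutive values (wrapping around): 1.91°, 0.15°, 1.83°, 7.05°, 345.99°, 3.07°.
Largest gap = 345.99° ⇒ minimal covering band is its complement: 360° − 345.99° = 14.01°.
Band runs from +178.39° eastward to -167.60°, crossing the antimeridian.

14.01°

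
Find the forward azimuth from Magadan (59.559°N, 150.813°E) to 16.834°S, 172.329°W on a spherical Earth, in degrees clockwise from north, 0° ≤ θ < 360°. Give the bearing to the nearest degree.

Δλ = -172.329 − 150.813 = -323.142°; wrapped into (−180°, 180°]: 36.858°.
θ = atan2( sin Δλ · cos φ₂ , cos φ₁ · sin φ₂ − sin φ₁ · cos φ₂ · cos Δλ )
  = atan2(0.57413, -0.80699) = 144.570° → normalised to [0°, 360°): 144.570°.

145°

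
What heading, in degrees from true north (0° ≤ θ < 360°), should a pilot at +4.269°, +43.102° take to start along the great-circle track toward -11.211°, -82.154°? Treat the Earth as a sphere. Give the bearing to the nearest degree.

259°

Δλ = -82.154 − 43.102 = -125.256°.
θ = atan2( sin Δλ · cos φ₂ , cos φ₁ · sin φ₂ − sin φ₁ · cos φ₂ · cos Δλ )
  = atan2(-0.80100, -0.15173) = -100.727° → normalised to [0°, 360°): 259.273°.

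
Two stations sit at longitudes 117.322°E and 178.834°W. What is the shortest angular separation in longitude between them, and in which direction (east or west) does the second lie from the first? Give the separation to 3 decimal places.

63.844° east

Raw difference: -178.834 − 117.322 = -296.156°.
Normalise into (−180°, 180°]: -296.156° + 360° = 63.844°.
Positive ⇒ the second point lies to the east; separation 63.844°.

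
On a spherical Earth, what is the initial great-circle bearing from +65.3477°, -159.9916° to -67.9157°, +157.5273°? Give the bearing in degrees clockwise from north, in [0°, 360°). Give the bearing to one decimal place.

201.7°

Δλ = 157.5273 − -159.9916 = 317.5189°; wrapped into (−180°, 180°]: -42.4811°.
θ = atan2( sin Δλ · cos φ₂ , cos φ₁ · sin φ₂ − sin φ₁ · cos φ₂ · cos Δλ )
  = atan2(-0.25391, -0.63851) = -158.314° → normalised to [0°, 360°): 201.686°.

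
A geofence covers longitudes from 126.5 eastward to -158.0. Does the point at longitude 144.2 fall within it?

Yes

Band width going east from +126.5° to -158.0°: ((-158.0 − 126.5) mod 360) = 75.5°.
Offset of +144.2° east of the west edge: ((144.2 − 126.5) mod 360) = 17.7°.
17.7° ≤ 75.5° ⇒ inside.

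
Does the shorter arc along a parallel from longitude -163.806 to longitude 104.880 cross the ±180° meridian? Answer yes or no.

Yes

Naïve |104.880 − -163.806| = 268.686° > 180°, so the shorter arc goes the other way round — across 180°.
Signed shortest Δλ = ((104.880 − -163.806 + 180) mod 360) − 180 = -91.314°.
Going west by 91.314° from -163.806° passes through 180° before reaching +104.880°.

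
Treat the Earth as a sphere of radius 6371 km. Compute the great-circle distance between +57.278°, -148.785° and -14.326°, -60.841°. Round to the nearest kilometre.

11221 km

Δλ = -60.841 − -148.785 = 87.944°.
Δφ = -14.326 − 57.278 = -71.604°.
a = sin²(Δφ/2) + cos φ₁ · cos φ₂ · sin²(Δλ/2) = 0.594690.
c = 2·atan2(√a, √(1−a)) = 1.76133 rad → d = 6371·c ≈ 11221.42 km.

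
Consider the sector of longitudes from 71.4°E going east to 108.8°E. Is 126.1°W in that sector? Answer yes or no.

Band width going east from +71.4° to +108.8°: ((108.8 − 71.4) mod 360) = 37.4°.
Offset of -126.1° east of the west edge: ((-126.1 − 71.4) mod 360) = 162.5°.
162.5° > 37.4° ⇒ outside.

No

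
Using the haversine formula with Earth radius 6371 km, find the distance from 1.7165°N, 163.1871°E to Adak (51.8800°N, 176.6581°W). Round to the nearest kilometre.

Δλ = -176.6581 − 163.1871 = -339.8452°; wrapped into (−180°, 180°]: 20.1548°.
Δφ = 51.8800 − 1.7165 = 50.1635°.
a = sin²(Δφ/2) + cos φ₁ · cos φ₂ · sin²(Δλ/2) = 0.198592.
c = 2·atan2(√a, √(1−a)) = 0.92377 rad → d = 6371·c ≈ 5885.35 km.

5885 km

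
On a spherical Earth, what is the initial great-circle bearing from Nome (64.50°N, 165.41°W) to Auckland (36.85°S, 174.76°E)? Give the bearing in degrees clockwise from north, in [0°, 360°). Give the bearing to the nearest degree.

Δλ = 174.76 − -165.41 = 340.17°; wrapped into (−180°, 180°]: -19.83°.
θ = atan2( sin Δλ · cos φ₂ , cos φ₁ · sin φ₂ − sin φ₁ · cos φ₂ · cos Δλ )
  = atan2(-0.27146, -0.93762) = -163.853° → normalised to [0°, 360°): 196.147°.

196°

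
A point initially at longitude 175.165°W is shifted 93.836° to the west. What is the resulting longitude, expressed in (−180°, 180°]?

Start at -175.165°; shift −93.836° → -269.001°.
-269.001° lies outside (−180°, 180°]; add 360° → +90.999°.

90.999°E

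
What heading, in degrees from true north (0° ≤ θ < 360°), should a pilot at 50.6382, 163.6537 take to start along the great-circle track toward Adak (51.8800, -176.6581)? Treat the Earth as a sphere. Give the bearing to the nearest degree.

77°

Δλ = -176.6581 − 163.6537 = -340.3118°; wrapped into (−180°, 180°]: 19.6882°.
θ = atan2( sin Δλ · cos φ₂ , cos φ₁ · sin φ₂ − sin φ₁ · cos φ₂ · cos Δλ )
  = atan2(0.20797, 0.04957) = 76.593° → normalised to [0°, 360°): 76.593°.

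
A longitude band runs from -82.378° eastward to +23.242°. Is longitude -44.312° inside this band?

Band width going east from -82.378° to +23.242°: ((23.242 − -82.378) mod 360) = 105.620°.
Offset of -44.312° east of the west edge: ((-44.312 − -82.378) mod 360) = 38.066°.
38.066° ≤ 105.620° ⇒ inside.

Yes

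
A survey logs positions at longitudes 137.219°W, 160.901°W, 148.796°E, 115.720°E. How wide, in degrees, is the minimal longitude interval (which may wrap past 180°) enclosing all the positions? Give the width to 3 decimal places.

107.061°

Sort the longitudes: -160.901°, -137.219°, +115.720°, +148.796°.
Eastward gaps between consecutive values (wrapping around): 23.682°, 252.939°, 33.076°, 50.303°.
Largest gap = 252.939° ⇒ minimal covering band is its complement: 360° − 252.939° = 107.061°.
Band runs from +115.720° eastward to -137.219°, crossing the antimeridian.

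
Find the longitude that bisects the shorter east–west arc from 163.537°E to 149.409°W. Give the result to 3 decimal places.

172.936°W

Signed shortest Δλ from +163.537° to -149.409° is +47.054°.
Midpoint longitude = +163.537° + (+47.054°)/2 = +163.537° + 23.527° = +187.064°.
Normalise into (−180°, 180°]: -172.936°.
(The naïve average (+163.537 + -149.409)/2 = 7.064° is on the wrong side of the globe.)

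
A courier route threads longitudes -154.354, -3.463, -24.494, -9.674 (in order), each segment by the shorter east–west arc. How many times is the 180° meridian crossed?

Leg 1: -154.354° → -3.463°, shortest Δλ = 150.891° (east) — does not cross 180°.
Leg 2: -3.463° → -24.494°, shortest Δλ = -21.031° (west) — does not cross 180°.
Leg 3: -24.494° → -9.674°, shortest Δλ = 14.82° (east) — does not cross 180°.
Total crossings: 0.

0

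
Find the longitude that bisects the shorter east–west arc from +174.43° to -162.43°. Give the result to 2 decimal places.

-174.00°

Signed shortest Δλ from +174.43° to -162.43° is +23.14°.
Midpoint longitude = +174.43° + (+23.14°)/2 = +174.43° + 11.57° = +186.00°.
Normalise into (−180°, 180°]: -174.00°.
(The naïve average (+174.43 + -162.43)/2 = 6.0° is on the wrong side of the globe.)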